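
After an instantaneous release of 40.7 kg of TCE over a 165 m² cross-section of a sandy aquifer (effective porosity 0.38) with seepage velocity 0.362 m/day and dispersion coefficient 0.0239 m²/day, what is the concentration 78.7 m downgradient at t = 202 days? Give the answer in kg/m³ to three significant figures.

For an instantaneous plane source, C(x,t) = M/(n_e·A·√(4πDt)) · exp(−(x−vt)²/(4Dt)), with n_e·A the pore (flow) area.
Plume center vt = 0.362 × 202 = 73.124 m, so the well at 78.7 m is 5.576 m downgradient of the peak.
√(4πDt) = 7.789 m, giving peak height M/(n_e·A·√(4πDt)) = 40.7/(0.38 × 165 × 7.789) = 0.08334 kg/m³.
(x−vt)²/(4Dt) = (5.576)²/(4 × 0.0239 × 202) = 1.610; exp(−1.610) = 0.1999.
C = 0.08334 × 0.1999 = 0.0167 kg/m³.

0.0167 kg/m³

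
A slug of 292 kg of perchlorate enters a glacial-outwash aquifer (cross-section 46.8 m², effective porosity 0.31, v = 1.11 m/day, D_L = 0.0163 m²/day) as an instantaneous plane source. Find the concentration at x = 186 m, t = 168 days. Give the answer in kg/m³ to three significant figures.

3.36 kg/m³

For an instantaneous plane source, C(x,t) = M/(n_e·A·√(4πDt)) · exp(−(x−vt)²/(4Dt)), with n_e·A the pore (flow) area.
Plume center vt = 1.11 × 168 = 186.48 m, so the well at 186 m is 0.48 m upgradient of the peak.
√(4πDt) = 5.866 m, giving peak height M/(n_e·A·√(4πDt)) = 292/(0.31 × 46.8 × 5.866) = 3.431 kg/m³.
(x−vt)²/(4Dt) = (-0.48)²/(4 × 0.0163 × 168) = 0.02103; exp(−0.02103) = 0.9792.
C = 3.431 × 0.9792 = 3.36 kg/m³.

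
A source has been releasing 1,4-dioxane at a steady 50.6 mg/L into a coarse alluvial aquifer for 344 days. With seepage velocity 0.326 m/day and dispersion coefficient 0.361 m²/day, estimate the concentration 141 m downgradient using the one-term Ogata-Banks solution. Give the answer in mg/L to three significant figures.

1.70 mg/L

For a continuous step input, C/C₀ ≈ ½·erfc((x−vt)/(2√(Dt))).
vt = 0.326 × 344 = 112.144 m and 2√(Dt) = 2√(0.361 × 344) = 22.29 m.
Argument (x−vt)/(2√(Dt)) = (141 − 112.144)/22.29 = 1.295; ½·erfc(1.295) = 0.03352.
C = 50.6 × 0.03352 = 1.70 mg/L.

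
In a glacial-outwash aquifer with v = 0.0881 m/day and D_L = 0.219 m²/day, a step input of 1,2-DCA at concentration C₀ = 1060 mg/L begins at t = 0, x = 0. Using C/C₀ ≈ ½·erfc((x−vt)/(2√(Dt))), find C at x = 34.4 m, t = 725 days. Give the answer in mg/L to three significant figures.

For a continuous step input, C/C₀ ≈ ½·erfc((x−vt)/(2√(Dt))).
vt = 0.0881 × 725 = 63.8725 m and 2√(Dt) = 2√(0.219 × 725) = 25.20 m.
Argument (x−vt)/(2√(Dt)) = (34.4 − 63.8725)/25.20 = -1.170; ½·erfc(-1.170) = 0.9510.
C = 1060 × 0.9510 = 1010 mg/L.

1010 mg/L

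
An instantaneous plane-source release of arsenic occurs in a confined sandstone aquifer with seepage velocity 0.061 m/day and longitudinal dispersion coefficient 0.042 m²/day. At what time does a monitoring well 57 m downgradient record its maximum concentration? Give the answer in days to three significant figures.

923 days

For the 1D instantaneous-source solution, setting ∂C/∂t = 0 at fixed x gives v²t² + 2Dt − x² = 0, so t = (√(D² + v²x²) − D)/v².
√(D² + v²x²) = √(0.042² + 0.061² × 57²) = 3.477; v² = 0.003721.
t = (3.477 − 0.042)/0.003721 = 923 days (vs. the pure-advection estimate x/v = 934 d).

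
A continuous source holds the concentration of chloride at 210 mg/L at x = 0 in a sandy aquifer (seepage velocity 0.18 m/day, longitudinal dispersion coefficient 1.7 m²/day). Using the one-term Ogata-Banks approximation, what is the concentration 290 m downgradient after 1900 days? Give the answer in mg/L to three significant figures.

For a continuous step input, C/C₀ ≈ ½·erfc((x−vt)/(2√(Dt))).
vt = 0.18 × 1900 = 342 m and 2√(Dt) = 2√(1.7 × 1900) = 113.7 m.
Argument (x−vt)/(2√(Dt)) = (290 − 342)/113.7 = -0.4573; ½·erfc(-0.4573) = 0.7411.
C = 210 × 0.7411 = 156 mg/L.

156 mg/L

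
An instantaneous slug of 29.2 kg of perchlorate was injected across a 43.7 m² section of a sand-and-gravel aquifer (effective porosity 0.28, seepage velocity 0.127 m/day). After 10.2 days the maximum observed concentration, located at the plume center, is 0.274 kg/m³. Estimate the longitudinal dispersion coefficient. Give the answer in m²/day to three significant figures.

At the plume center C_max = M/(n_e·A·√(4πDt)), so D = M²/(4πt·(n_e·A·C_max)²).
n_e·A·C_max = 0.28 × 43.7 × 0.274 = 3.353 kg/m.
D = 29.2²/(4π × 10.2 × 3.353²) = 0.592 m²/day.

0.592 m²/day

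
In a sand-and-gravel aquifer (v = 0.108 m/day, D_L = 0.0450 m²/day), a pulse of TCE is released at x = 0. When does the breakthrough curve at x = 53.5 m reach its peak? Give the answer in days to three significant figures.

492 days

For the 1D instantaneous-source solution, setting ∂C/∂t = 0 at fixed x gives v²t² + 2Dt − x² = 0, so t = (√(D² + v²x²) − D)/v².
√(D² + v²x²) = √(0.0450² + 0.108² × 53.5²) = 5.778; v² = 0.011664.
t = (5.778 − 0.0450)/0.011664 = 492 days (vs. the pure-advection estimate x/v = 495 d).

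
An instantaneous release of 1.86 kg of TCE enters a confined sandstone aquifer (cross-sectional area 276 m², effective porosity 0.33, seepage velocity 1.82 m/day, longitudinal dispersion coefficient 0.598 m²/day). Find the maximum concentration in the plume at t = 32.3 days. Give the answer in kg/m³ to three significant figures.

The peak of an instantaneous 1D plume sits at x = vt; there the Gaussian factor is 1 and C_max = M/(n_e·A·√(4πDt)), where n_e·A is the pore area the mass is dissolved in.
√(4πDt) = √(4π × 0.598 × 32.3) = 15.58 m, so C_max = 1.86/(0.33 × 276 × 15.58) = 0.00131 kg/m³.

0.00131 kg/m³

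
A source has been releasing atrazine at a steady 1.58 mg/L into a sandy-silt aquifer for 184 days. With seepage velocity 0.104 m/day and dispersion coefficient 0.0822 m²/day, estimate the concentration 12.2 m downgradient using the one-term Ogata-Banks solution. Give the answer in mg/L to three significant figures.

For a continuous step input, C/C₀ ≈ ½·erfc((x−vt)/(2√(Dt))).
vt = 0.104 × 184 = 19.136 m and 2√(Dt) = 2√(0.0822 × 184) = 7.778 m.
Argument (x−vt)/(2√(Dt)) = (12.2 − 19.136)/7.778 = -0.8917; ½·erfc(-0.8917) = 0.8964.
C = 1.58 × 0.8964 = 1.42 mg/L.

1.42 mg/L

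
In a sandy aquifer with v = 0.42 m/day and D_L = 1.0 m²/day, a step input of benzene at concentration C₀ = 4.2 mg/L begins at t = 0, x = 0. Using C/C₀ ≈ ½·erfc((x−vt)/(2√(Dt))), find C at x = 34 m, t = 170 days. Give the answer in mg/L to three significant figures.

4.11 mg/L

For a continuous step input, C/C₀ ≈ ½·erfc((x−vt)/(2√(Dt))).
vt = 0.42 × 170 = 71.4 m and 2√(Dt) = 2√(1.0 × 170) = 26.08 m.
Argument (x−vt)/(2√(Dt)) = (34 − 71.4)/26.08 = -1.434; ½·erfc(-1.434) = 0.9787.
C = 4.2 × 0.9787 = 4.11 mg/L.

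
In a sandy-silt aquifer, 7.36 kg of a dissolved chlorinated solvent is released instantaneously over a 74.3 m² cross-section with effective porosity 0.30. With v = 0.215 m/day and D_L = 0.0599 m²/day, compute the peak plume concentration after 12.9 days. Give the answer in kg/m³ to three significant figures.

The peak of an instantaneous 1D plume sits at x = vt; there the Gaussian factor is 1 and C_max = M/(n_e·A·√(4πDt)), where n_e·A is the pore area the mass is dissolved in.
√(4πDt) = √(4π × 0.0599 × 12.9) = 3.116 m, so C_max = 7.36/(0.30 × 74.3 × 3.116) = 0.106 kg/m³.

0.106 kg/m³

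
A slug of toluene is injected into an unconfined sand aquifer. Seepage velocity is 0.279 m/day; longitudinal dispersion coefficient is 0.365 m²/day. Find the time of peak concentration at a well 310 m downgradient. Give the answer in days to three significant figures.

1110 days

For the 1D instantaneous-source solution, setting ∂C/∂t = 0 at fixed x gives v²t² + 2Dt − x² = 0, so t = (√(D² + v²x²) − D)/v².
√(D² + v²x²) = √(0.365² + 0.279² × 310²) = 86.49; v² = 0.077841.
t = (86.49 − 0.365)/0.077841 = 1110 days (vs. the pure-advection estimate x/v = 1110 d).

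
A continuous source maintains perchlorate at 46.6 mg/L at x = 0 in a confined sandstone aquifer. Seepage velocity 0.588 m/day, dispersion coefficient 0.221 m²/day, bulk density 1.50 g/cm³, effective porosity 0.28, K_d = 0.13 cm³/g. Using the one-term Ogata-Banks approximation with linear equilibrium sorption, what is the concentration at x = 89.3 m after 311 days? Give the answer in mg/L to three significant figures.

45.7 mg/L

Retardation factor R = 1 + ρ_b·K_d/n = 1 + 1.50 × 0.13/0.28 = 1.696.
Sorption retards both mechanisms: v_R = v/R = 0.3467 m/day, D_R = D/R = 0.1303 m²/day.
v_R·t = 0.3467 × 311 = 107.8237 m; 2√(D_R t) = 12.73 m; argument = (89.3 − 107.8237)/12.73 = -1.455.
C = C₀ × ½·erfc(-1.455) = 46.6 × 0.9802 = 45.7 mg/L.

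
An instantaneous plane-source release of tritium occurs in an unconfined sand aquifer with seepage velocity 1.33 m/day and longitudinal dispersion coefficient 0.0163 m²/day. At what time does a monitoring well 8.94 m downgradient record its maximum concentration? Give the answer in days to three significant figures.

6.71 days

For the 1D instantaneous-source solution, setting ∂C/∂t = 0 at fixed x gives v²t² + 2Dt − x² = 0, so t = (√(D² + v²x²) − D)/v².
√(D² + v²x²) = √(0.0163² + 1.33² × 8.94²) = 11.89; v² = 1.7689.
t = (11.89 − 0.0163)/1.7689 = 6.71 days (vs. the pure-advection estimate x/v = 6.72 d).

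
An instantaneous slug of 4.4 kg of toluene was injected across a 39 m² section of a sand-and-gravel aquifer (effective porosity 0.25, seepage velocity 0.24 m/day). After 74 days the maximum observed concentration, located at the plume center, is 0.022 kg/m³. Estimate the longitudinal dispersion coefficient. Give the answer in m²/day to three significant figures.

At the plume center C_max = M/(n_e·A·√(4πDt)), so D = M²/(4πt·(n_e·A·C_max)²).
n_e·A·C_max = 0.25 × 39 × 0.022 = 0.2145 kg/m.
D = 4.4²/(4π × 74 × 0.2145²) = 0.452 m²/day.

0.452 m²/day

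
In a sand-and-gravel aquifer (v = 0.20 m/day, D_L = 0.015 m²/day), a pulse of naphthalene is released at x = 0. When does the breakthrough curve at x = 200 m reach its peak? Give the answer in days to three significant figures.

For the 1D instantaneous-source solution, setting ∂C/∂t = 0 at fixed x gives v²t² + 2Dt − x² = 0, so t = (√(D² + v²x²) − D)/v².
√(D² + v²x²) = √(0.015² + 0.20² × 200²) = 40.00; v² = 0.04.
t = (40.00 − 0.015)/0.04 = 1000 days (vs. the pure-advection estimate x/v = 1000 d).

1000 days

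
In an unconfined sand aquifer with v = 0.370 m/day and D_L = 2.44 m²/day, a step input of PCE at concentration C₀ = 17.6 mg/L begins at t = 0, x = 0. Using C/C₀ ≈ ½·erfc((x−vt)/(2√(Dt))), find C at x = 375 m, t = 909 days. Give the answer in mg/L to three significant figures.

4.94 mg/L

For a continuous step input, C/C₀ ≈ ½·erfc((x−vt)/(2√(Dt))).
vt = 0.370 × 909 = 336.33 m and 2√(Dt) = 2√(2.44 × 909) = 94.19 m.
Argument (x−vt)/(2√(Dt)) = (375 − 336.33)/94.19 = 0.4106; ½·erfc(0.4106) = 0.2807.
C = 17.6 × 0.2807 = 4.94 mg/L.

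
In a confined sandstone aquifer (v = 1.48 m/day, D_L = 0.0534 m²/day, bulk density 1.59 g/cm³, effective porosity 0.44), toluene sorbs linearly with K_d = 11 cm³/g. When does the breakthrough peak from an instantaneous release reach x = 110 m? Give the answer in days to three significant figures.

3030 days

Retardation factor R = 1 + ρ_b·K_d/n = 1 + 1.59 × 11/0.44 = 40.75.
Sorption retards both mechanisms: v_R = v/R = 0.03632 m/day, D_R = D/R = 0.001310 m²/day.
Peak time from v_R²t² + 2D_R t − x² = 0: t = (√(D_R² + v_R²x²) − D_R)/v_R².
√(D_R² + v_R²x²) = √(0.001310² + 0.03632² × 110²) = 3.995; v_R² = 0.001319.
t = (3.995 − 0.001310)/0.001319 = 3030 days.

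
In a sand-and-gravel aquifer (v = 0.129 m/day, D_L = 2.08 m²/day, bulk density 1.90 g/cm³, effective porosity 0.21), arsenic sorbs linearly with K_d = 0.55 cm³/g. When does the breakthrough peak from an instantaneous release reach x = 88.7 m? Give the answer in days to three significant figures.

3430 days

Retardation factor R = 1 + ρ_b·K_d/n = 1 + 1.90 × 0.55/0.21 = 5.976.
Sorption retards both mechanisms: v_R = v/R = 0.02159 m/day, D_R = D/R = 0.3481 m²/day.
Peak time from v_R²t² + 2D_R t − x² = 0: t = (√(D_R² + v_R²x²) − D_R)/v_R².
√(D_R² + v_R²x²) = √(0.3481² + 0.02159² × 88.7²) = 1.946; v_R² = 0.0004661.
t = (1.946 − 0.3481)/0.0004661 = 3430 days.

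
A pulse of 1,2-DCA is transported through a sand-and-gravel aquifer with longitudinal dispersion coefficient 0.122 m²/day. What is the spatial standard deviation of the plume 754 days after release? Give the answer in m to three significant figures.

Dispersive spreading gives a Gaussian with σ² = 2Dt; advection only shifts the center.
σ = √(2 × 0.122 × 754) = 13.6 m.

13.6 m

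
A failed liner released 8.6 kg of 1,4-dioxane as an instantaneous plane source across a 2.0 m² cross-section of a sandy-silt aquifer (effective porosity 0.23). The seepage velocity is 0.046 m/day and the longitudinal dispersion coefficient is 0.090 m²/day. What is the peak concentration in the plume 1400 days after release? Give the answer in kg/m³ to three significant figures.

The peak of an instantaneous 1D plume sits at x = vt; there the Gaussian factor is 1 and C_max = M/(n_e·A·√(4πDt)), where n_e·A is the pore area the mass is dissolved in.
√(4πDt) = √(4π × 0.090 × 1400) = 39.79 m, so C_max = 8.6/(0.23 × 2.0 × 39.79) = 0.470 kg/m³.

0.470 kg/m³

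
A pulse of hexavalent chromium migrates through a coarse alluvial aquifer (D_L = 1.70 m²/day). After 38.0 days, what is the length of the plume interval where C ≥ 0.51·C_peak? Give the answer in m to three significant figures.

The plume is Gaussian with σ = √(2Dt) = √(2 × 1.70 × 38.0) = 11.37 m.
C/C_peak = exp(−Δx²/(2σ²)) = 0.51 ⇒ Δx = σ·√(−2 ln 0.51) = 11.37 × 1.160 = 13.19 m.
Width = 2Δx = 26.4 m.

26.4 m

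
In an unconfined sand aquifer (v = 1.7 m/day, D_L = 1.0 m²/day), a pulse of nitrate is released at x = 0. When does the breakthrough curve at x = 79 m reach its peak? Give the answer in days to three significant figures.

46.1 days

For the 1D instantaneous-source solution, setting ∂C/∂t = 0 at fixed x gives v²t² + 2Dt − x² = 0, so t = (√(D² + v²x²) − D)/v².
√(D² + v²x²) = √(1.0² + 1.7² × 79²) = 134.3; v² = 2.89.
t = (134.3 − 1.0)/2.89 = 46.1 days (vs. the pure-advection estimate x/v = 46.5 d).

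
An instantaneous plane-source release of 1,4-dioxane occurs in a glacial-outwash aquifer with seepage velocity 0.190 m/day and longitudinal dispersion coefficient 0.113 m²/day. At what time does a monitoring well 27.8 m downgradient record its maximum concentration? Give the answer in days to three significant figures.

143 days

For the 1D instantaneous-source solution, setting ∂C/∂t = 0 at fixed x gives v²t² + 2Dt − x² = 0, so t = (√(D² + v²x²) − D)/v².
√(D² + v²x²) = √(0.113² + 0.190² × 27.8²) = 5.283; v² = 0.0361.
t = (5.283 − 0.113)/0.0361 = 143 days (vs. the pure-advection estimate x/v = 146 d).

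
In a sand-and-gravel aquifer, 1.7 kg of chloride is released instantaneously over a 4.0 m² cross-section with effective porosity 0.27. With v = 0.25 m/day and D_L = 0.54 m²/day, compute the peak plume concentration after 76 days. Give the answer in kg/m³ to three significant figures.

The peak of an instantaneous 1D plume sits at x = vt; there the Gaussian factor is 1 and C_max = M/(n_e·A·√(4πDt)), where n_e·A is the pore area the mass is dissolved in.
√(4πDt) = √(4π × 0.54 × 76) = 22.71 m, so C_max = 1.7/(0.27 × 4.0 × 22.71) = 0.0693 kg/m³.

0.0693 kg/m³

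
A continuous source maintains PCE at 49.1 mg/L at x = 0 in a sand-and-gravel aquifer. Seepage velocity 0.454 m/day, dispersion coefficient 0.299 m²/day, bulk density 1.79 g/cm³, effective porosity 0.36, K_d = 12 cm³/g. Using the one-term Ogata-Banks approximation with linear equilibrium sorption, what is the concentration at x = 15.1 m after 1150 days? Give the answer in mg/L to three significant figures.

1.32 mg/L

Retardation factor R = 1 + ρ_b·K_d/n = 1 + 1.79 × 12/0.36 = 60.67.
Sorption retards both mechanisms: v_R = v/R = 0.007483 m/day, D_R = D/R = 0.004928 m²/day.
v_R·t = 0.007483 × 1150 = 8.60545 m; 2√(D_R t) = 4.761 m; argument = (15.1 − 8.60545)/4.761 = 1.364.
C = C₀ × ½·erfc(1.364) = 49.1 × 0.02687 = 1.32 mg/L.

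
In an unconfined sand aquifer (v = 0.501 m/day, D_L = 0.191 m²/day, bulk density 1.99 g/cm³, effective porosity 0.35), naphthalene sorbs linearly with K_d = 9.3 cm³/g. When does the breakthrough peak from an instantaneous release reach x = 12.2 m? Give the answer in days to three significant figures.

Retardation factor R = 1 + ρ_b·K_d/n = 1 + 1.99 × 9.3/0.35 = 53.88.
Sorption retards both mechanisms: v_R = v/R = 0.009298 m/day, D_R = D/R = 0.003545 m²/day.
Peak time from v_R²t² + 2D_R t − x² = 0: t = (√(D_R² + v_R²x²) − D_R)/v_R².
√(D_R² + v_R²x²) = √(0.003545² + 0.009298² × 12.2²) = 0.1135; v_R² = 8.645e-05.
t = (0.1135 − 0.003545)/8.645e-05 = 1270 days.

1270 days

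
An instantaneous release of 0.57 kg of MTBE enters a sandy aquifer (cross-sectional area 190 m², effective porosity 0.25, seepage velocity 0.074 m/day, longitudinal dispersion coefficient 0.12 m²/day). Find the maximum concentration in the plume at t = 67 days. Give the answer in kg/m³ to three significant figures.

The peak of an instantaneous 1D plume sits at x = vt; there the Gaussian factor is 1 and C_max = M/(n_e·A·√(4πDt)), where n_e·A is the pore area the mass is dissolved in.
√(4πDt) = √(4π × 0.12 × 67) = 10.05 m, so C_max = 0.57/(0.25 × 190 × 10.05) = 0.00119 kg/m³.

0.00119 kg/m³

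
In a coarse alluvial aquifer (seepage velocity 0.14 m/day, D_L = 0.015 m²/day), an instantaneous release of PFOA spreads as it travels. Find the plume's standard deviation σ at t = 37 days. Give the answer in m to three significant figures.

1.05 m

Dispersive spreading gives a Gaussian with σ² = 2Dt; advection only shifts the center.
σ = √(2 × 0.015 × 37) = 1.05 m.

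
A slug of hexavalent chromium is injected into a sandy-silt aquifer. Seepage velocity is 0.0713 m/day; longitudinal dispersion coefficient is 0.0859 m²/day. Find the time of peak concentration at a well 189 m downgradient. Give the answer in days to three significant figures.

For the 1D instantaneous-source solution, setting ∂C/∂t = 0 at fixed x gives v²t² + 2Dt − x² = 0, so t = (√(D² + v²x²) − D)/v².
√(D² + v²x²) = √(0.0859² + 0.0713² × 189²) = 13.48; v² = 0.00508369.
t = (13.48 − 0.0859)/0.00508369 = 2630 days (vs. the pure-advection estimate x/v = 2650 d).

2630 days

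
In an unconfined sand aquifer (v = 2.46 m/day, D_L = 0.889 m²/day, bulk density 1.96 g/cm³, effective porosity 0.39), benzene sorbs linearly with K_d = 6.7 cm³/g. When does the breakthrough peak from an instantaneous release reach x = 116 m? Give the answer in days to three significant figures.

Retardation factor R = 1 + ρ_b·K_d/n = 1 + 1.96 × 6.7/0.39 = 34.67.
Sorption retards both mechanisms: v_R = v/R = 0.07095 m/day, D_R = D/R = 0.02564 m²/day.
Peak time from v_R²t² + 2D_R t − x² = 0: t = (√(D_R² + v_R²x²) − D_R)/v_R².
√(D_R² + v_R²x²) = √(0.02564² + 0.07095² × 116²) = 8.230; v_R² = 0.005034.
t = (8.230 − 0.02564)/0.005034 = 1630 days.

1630 days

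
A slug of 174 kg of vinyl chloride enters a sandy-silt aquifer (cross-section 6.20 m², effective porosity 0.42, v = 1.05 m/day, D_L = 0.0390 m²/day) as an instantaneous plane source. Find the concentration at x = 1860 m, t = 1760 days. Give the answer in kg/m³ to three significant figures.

1.35 kg/m³

For an instantaneous plane source, C(x,t) = M/(n_e·A·√(4πDt)) · exp(−(x−vt)²/(4Dt)), with n_e·A the pore (flow) area.
Plume center vt = 1.05 × 1760 = 1848 m, so the well at 1860 m is 12 m downgradient of the peak.
√(4πDt) = 29.37 m, giving peak height M/(n_e·A·√(4πDt)) = 174/(0.42 × 6.20 × 29.37) = 2.275 kg/m³.
(x−vt)²/(4Dt) = (12)²/(4 × 0.0390 × 1760) = 0.5245; exp(−0.5245) = 0.5919.
C = 2.275 × 0.5919 = 1.35 kg/m³.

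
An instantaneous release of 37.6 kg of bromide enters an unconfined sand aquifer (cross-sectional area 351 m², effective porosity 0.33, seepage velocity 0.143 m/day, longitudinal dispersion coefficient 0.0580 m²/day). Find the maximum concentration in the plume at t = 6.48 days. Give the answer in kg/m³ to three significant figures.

The peak of an instantaneous 1D plume sits at x = vt; there the Gaussian factor is 1 and C_max = M/(n_e·A·√(4πDt)), where n_e·A is the pore area the mass is dissolved in.
√(4πDt) = √(4π × 0.0580 × 6.48) = 2.173 m, so C_max = 37.6/(0.33 × 351 × 2.173) = 0.149 kg/m³.

0.149 kg/m³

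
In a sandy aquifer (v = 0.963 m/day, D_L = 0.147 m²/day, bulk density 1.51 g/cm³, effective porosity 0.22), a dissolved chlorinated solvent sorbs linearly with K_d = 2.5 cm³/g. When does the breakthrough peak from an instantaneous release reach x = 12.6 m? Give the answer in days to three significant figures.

235 days

Retardation factor R = 1 + ρ_b·K_d/n = 1 + 1.51 × 2.5/0.22 = 18.16.
Sorption retards both mechanisms: v_R = v/R = 0.05303 m/day, D_R = D/R = 0.008095 m²/day.
Peak time from v_R²t² + 2D_R t − x² = 0: t = (√(D_R² + v_R²x²) − D_R)/v_R².
√(D_R² + v_R²x²) = √(0.008095² + 0.05303² × 12.6²) = 0.6682; v_R² = 0.002812.
t = (0.6682 − 0.008095)/0.002812 = 235 days.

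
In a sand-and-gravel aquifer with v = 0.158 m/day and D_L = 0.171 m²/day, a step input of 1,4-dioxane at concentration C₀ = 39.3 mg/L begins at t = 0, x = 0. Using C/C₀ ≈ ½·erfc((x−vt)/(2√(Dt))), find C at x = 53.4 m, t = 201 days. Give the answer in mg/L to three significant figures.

0.178 mg/L

For a continuous step input, C/C₀ ≈ ½·erfc((x−vt)/(2√(Dt))).
vt = 0.158 × 201 = 31.758 m and 2√(Dt) = 2√(0.171 × 201) = 11.73 m.
Argument (x−vt)/(2√(Dt)) = (53.4 − 31.758)/11.73 = 1.845; ½·erfc(1.845) = 0.004537.
C = 39.3 × 0.004537 = 0.178 mg/L.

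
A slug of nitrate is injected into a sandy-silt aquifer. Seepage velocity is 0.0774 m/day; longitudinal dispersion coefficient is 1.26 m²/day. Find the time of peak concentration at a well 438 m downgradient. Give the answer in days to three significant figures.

For the 1D instantaneous-source solution, setting ∂C/∂t = 0 at fixed x gives v²t² + 2Dt − x² = 0, so t = (√(D² + v²x²) − D)/v².
√(D² + v²x²) = √(1.26² + 0.0774² × 438²) = 33.92; v² = 0.00599076.
t = (33.92 − 1.26)/0.00599076 = 5450 days (vs. the pure-advection estimate x/v = 5660 d).

5450 days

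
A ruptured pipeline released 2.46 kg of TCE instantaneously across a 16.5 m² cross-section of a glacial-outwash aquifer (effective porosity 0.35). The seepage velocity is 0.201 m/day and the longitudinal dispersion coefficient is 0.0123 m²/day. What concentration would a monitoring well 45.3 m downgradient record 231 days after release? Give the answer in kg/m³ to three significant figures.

0.0637 kg/m³

For an instantaneous plane source, C(x,t) = M/(n_e·A·√(4πDt)) · exp(−(x−vt)²/(4Dt)), with n_e·A the pore (flow) area.
Plume center vt = 0.201 × 231 = 46.431 m, so the well at 45.3 m is 1.131 m upgradient of the peak.
√(4πDt) = 5.975 m, giving peak height M/(n_e·A·√(4πDt)) = 2.46/(0.35 × 16.5 × 5.975) = 0.07129 kg/m³.
(x−vt)²/(4Dt) = (-1.131)²/(4 × 0.0123 × 231) = 0.1126; exp(−0.1126) = 0.8935.
C = 0.07129 × 0.8935 = 0.0637 kg/m³.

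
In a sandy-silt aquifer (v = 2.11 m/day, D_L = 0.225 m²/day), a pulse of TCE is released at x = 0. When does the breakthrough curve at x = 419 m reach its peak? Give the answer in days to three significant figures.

For the 1D instantaneous-source solution, setting ∂C/∂t = 0 at fixed x gives v²t² + 2Dt − x² = 0, so t = (√(D² + v²x²) − D)/v².
√(D² + v²x²) = √(0.225² + 2.11² × 419²) = 884.1; v² = 4.4521.
t = (884.1 − 0.225)/4.4521 = 199 days (vs. the pure-advection estimate x/v = 199 d).

199 days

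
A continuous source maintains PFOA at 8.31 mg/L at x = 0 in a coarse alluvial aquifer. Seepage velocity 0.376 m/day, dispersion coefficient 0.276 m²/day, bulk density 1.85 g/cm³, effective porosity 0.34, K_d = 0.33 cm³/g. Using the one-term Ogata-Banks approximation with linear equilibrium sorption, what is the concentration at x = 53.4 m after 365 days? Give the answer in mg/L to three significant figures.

Retardation factor R = 1 + ρ_b·K_d/n = 1 + 1.85 × 0.33/0.34 = 2.796.
Sorption retards both mechanisms: v_R = v/R = 0.1345 m/day, D_R = D/R = 0.09871 m²/day.
v_R·t = 0.1345 × 365 = 49.0925 m; 2√(D_R t) = 12.00 m; argument = (53.4 − 49.0925)/12.00 = 0.3590.
C = C₀ × ½·erfc(0.3590) = 8.31 × 0.3058 = 2.54 mg/L.

2.54 mg/L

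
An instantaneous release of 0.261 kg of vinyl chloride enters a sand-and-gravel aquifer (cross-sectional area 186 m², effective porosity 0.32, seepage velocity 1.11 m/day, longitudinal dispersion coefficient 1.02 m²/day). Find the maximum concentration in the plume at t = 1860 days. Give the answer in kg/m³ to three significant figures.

The peak of an instantaneous 1D plume sits at x = vt; there the Gaussian factor is 1 and C_max = M/(n_e·A·√(4πDt)), where n_e·A is the pore area the mass is dissolved in.
√(4πDt) = √(4π × 1.02 × 1860) = 154.4 m, so C_max = 0.261/(0.32 × 186 × 154.4) = 2.84e-05 kg/m³.

2.84e-05 kg/m³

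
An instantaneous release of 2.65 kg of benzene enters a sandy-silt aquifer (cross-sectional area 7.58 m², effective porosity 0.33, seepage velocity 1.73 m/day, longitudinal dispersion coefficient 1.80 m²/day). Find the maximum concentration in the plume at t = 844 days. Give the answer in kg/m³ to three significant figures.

0.00767 kg/m³

The peak of an instantaneous 1D plume sits at x = vt; there the Gaussian factor is 1 and C_max = M/(n_e·A·√(4πDt)), where n_e·A is the pore area the mass is dissolved in.
√(4πDt) = √(4π × 1.80 × 844) = 138.2 m, so C_max = 2.65/(0.33 × 7.58 × 138.2) = 0.00767 kg/m³.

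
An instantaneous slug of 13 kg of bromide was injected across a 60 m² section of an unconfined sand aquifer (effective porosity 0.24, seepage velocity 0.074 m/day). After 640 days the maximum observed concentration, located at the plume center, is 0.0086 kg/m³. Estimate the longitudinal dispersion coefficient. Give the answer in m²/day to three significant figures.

1.37 m²/day

At the plume center C_max = M/(n_e·A·√(4πDt)), so D = M²/(4πt·(n_e·A·C_max)²).
n_e·A·C_max = 0.24 × 60 × 0.0086 = 0.1238 kg/m.
D = 13²/(4π × 640 × 0.1238²) = 1.37 m²/day.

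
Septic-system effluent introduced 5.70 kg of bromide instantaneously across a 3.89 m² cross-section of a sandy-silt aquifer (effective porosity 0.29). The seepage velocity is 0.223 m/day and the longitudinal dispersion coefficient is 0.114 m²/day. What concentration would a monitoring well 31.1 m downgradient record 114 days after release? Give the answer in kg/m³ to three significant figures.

0.213 kg/m³

For an instantaneous plane source, C(x,t) = M/(n_e·A·√(4πDt)) · exp(−(x−vt)²/(4Dt)), with n_e·A the pore (flow) area.
Plume center vt = 0.223 × 114 = 25.422 m, so the well at 31.1 m is 5.678 m downgradient of the peak.
√(4πDt) = 12.78 m, giving peak height M/(n_e·A·√(4πDt)) = 5.70/(0.29 × 3.89 × 12.78) = 0.3954 kg/m³.
(x−vt)²/(4Dt) = (5.678)²/(4 × 0.114 × 114) = 0.6202; exp(−0.6202) = 0.5378.
C = 0.3954 × 0.5378 = 0.213 kg/m³.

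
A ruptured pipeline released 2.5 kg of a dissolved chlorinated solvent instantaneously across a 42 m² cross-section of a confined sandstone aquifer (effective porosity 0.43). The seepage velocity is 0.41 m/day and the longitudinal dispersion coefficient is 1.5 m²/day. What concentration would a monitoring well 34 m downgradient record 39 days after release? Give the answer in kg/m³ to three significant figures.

0.00128 kg/m³

For an instantaneous plane source, C(x,t) = M/(n_e·A·√(4πDt)) · exp(−(x−vt)²/(4Dt)), with n_e·A the pore (flow) area.
Plume center vt = 0.41 × 39 = 15.99 m, so the well at 34 m is 18.01 m downgradient of the peak.
√(4πDt) = 27.11 m, giving peak height M/(n_e·A·√(4πDt)) = 2.5/(0.43 × 42 × 27.11) = 0.005106 kg/m³.
(x−vt)²/(4Dt) = (18.01)²/(4 × 1.5 × 39) = 1.386; exp(−1.386) = 0.2501.
C = 0.005106 × 0.2501 = 0.00128 kg/m³.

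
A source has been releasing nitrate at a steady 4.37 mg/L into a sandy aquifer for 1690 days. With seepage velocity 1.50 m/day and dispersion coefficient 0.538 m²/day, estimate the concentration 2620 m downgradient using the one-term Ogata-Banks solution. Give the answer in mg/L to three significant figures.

0.101 mg/L

For a continuous step input, C/C₀ ≈ ½·erfc((x−vt)/(2√(Dt))).
vt = 1.50 × 1690 = 2535 m and 2√(Dt) = 2√(0.538 × 1690) = 60.31 m.
Argument (x−vt)/(2√(Dt)) = (2620 − 2535)/60.31 = 1.409; ½·erfc(1.409) = 0.02315.
C = 4.37 × 0.02315 = 0.101 mg/L.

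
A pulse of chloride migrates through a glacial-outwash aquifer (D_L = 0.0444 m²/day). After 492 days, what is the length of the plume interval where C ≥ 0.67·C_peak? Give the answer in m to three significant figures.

11.8 m

The plume is Gaussian with σ = √(2Dt) = √(2 × 0.0444 × 492) = 6.610 m.
C/C_peak = exp(−Δx²/(2σ²)) = 0.67 ⇒ Δx = σ·√(−2 ln 0.67) = 6.610 × 0.8950 = 5.916 m.
Width = 2Δx = 11.8 m.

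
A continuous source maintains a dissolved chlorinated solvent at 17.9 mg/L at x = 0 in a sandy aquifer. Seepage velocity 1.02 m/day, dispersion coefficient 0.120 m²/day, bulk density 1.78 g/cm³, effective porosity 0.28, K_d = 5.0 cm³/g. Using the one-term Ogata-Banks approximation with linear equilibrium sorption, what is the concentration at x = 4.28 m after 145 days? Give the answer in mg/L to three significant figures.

Retardation factor R = 1 + ρ_b·K_d/n = 1 + 1.78 × 5.0/0.28 = 32.79.
Sorption retards both mechanisms: v_R = v/R = 0.03111 m/day, D_R = D/R = 0.003660 m²/day.
v_R·t = 0.03111 × 145 = 4.51095 m; 2√(D_R t) = 1.457 m; argument = (4.28 − 4.51095)/1.457 = -0.1585.
C = C₀ × ½·erfc(-0.1585) = 17.9 × 0.5887 = 10.5 mg/L.

10.5 mg/L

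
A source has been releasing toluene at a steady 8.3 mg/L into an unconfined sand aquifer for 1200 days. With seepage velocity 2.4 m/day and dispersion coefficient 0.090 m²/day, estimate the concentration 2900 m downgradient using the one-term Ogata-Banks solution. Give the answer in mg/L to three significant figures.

For a continuous step input, C/C₀ ≈ ½·erfc((x−vt)/(2√(Dt))).
vt = 2.4 × 1200 = 2880 m and 2√(Dt) = 2√(0.090 × 1200) = 20.78 m.
Argument (x−vt)/(2√(Dt)) = (2900 − 2880)/20.78 = 0.9625; ½·erfc(0.9625) = 0.08673.
C = 8.3 × 0.08673 = 0.720 mg/L.

0.720 mg/L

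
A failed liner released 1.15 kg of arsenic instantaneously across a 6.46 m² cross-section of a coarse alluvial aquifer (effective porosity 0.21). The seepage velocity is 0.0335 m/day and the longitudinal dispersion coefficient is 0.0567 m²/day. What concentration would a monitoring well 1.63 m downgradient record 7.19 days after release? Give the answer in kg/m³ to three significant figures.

0.115 kg/m³

For an instantaneous plane source, C(x,t) = M/(n_e·A·√(4πDt)) · exp(−(x−vt)²/(4Dt)), with n_e·A the pore (flow) area.
Plume center vt = 0.0335 × 7.19 = 0.240865 m, so the well at 1.63 m is 1.389135 m downgradient of the peak.
√(4πDt) = 2.263 m, giving peak height M/(n_e·A·√(4πDt)) = 1.15/(0.21 × 6.46 × 2.263) = 0.3746 kg/m³.
(x−vt)²/(4Dt) = (1.389135)²/(4 × 0.0567 × 7.19) = 1.183; exp(−1.183) = 0.3064.
C = 0.3746 × 0.3064 = 0.115 kg/m³.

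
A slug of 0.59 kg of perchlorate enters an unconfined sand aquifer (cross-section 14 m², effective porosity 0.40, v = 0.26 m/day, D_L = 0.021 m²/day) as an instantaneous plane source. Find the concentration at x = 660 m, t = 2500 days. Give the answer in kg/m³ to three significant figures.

0.00255 kg/m³

For an instantaneous plane source, C(x,t) = M/(n_e·A·√(4πDt)) · exp(−(x−vt)²/(4Dt)), with n_e·A the pore (flow) area.
Plume center vt = 0.26 × 2500 = 650 m, so the well at 660 m is 10 m downgradient of the peak.
√(4πDt) = 25.69 m, giving peak height M/(n_e·A·√(4πDt)) = 0.59/(0.40 × 14 × 25.69) = 0.004101 kg/m³.
(x−vt)²/(4Dt) = (10)²/(4 × 0.021 × 2500) = 0.4762; exp(−0.4762) = 0.6211.
C = 0.004101 × 0.6211 = 0.00255 kg/m³.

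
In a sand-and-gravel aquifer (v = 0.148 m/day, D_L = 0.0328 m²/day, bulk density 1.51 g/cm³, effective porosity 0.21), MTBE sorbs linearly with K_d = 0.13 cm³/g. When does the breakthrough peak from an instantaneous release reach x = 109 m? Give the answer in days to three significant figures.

1420 days

Retardation factor R = 1 + ρ_b·K_d/n = 1 + 1.51 × 0.13/0.21 = 1.935.
Sorption retards both mechanisms: v_R = v/R = 0.07649 m/day, D_R = D/R = 0.01695 m²/day.
Peak time from v_R²t² + 2D_R t − x² = 0: t = (√(D_R² + v_R²x²) − D_R)/v_R².
√(D_R² + v_R²x²) = √(0.01695² + 0.07649² × 109²) = 8.337; v_R² = 0.005851.
t = (8.337 − 0.01695)/0.005851 = 1420 days.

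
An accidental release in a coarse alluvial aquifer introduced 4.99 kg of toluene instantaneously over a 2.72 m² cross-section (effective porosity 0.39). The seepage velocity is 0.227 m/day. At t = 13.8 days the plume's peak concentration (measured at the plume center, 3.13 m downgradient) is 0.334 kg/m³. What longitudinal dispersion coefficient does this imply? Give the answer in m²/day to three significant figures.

At the plume center C_max = M/(n_e·A·√(4πDt)), so D = M²/(4πt·(n_e·A·C_max)²).
n_e·A·C_max = 0.39 × 2.72 × 0.334 = 0.3543 kg/m.
D = 4.99²/(4π × 13.8 × 0.3543²) = 1.14 m²/day.

1.14 m²/day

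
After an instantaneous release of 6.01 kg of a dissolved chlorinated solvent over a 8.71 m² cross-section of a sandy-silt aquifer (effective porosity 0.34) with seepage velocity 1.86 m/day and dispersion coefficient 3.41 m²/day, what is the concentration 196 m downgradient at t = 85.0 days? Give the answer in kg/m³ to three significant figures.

0.00974 kg/m³

For an instantaneous plane source, C(x,t) = M/(n_e·A·√(4πDt)) · exp(−(x−vt)²/(4Dt)), with n_e·A the pore (flow) area.
Plume center vt = 1.86 × 85.0 = 158.1 m, so the well at 196 m is 37.9 m downgradient of the peak.
√(4πDt) = 60.35 m, giving peak height M/(n_e·A·√(4πDt)) = 6.01/(0.34 × 8.71 × 60.35) = 0.03363 kg/m³.
(x−vt)²/(4Dt) = (37.9)²/(4 × 3.41 × 85.0) = 1.239; exp(−1.239) = 0.2897.
C = 0.03363 × 0.2897 = 0.00974 kg/m³.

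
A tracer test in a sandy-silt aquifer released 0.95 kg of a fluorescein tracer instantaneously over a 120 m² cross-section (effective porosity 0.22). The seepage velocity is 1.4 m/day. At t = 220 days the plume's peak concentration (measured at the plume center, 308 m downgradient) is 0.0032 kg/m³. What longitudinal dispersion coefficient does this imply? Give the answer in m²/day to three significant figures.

At the plume center C_max = M/(n_e·A·√(4πDt)), so D = M²/(4πt·(n_e·A·C_max)²).
n_e·A·C_max = 0.22 × 120 × 0.0032 = 0.08448 kg/m.
D = 0.95²/(4π × 220 × 0.08448²) = 0.0457 m²/day.

0.0457 m²/day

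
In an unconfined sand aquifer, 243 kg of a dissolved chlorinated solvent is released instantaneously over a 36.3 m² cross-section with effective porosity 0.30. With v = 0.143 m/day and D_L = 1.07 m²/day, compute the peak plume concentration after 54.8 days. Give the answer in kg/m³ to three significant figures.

0.822 kg/m³

The peak of an instantaneous 1D plume sits at x = vt; there the Gaussian factor is 1 and C_max = M/(n_e·A·√(4πDt)), where n_e·A is the pore area the mass is dissolved in.
√(4πDt) = √(4π × 1.07 × 54.8) = 27.14 m, so C_max = 243/(0.30 × 36.3 × 27.14) = 0.822 kg/m³.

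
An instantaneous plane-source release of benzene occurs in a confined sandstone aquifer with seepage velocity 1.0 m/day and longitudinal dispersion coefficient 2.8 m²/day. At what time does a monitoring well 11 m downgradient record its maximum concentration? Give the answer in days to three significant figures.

8.55 days

For the 1D instantaneous-source solution, setting ∂C/∂t = 0 at fixed x gives v²t² + 2Dt − x² = 0, so t = (√(D² + v²x²) − D)/v².
√(D² + v²x²) = √(2.8² + 1.0² × 11²) = 11.35; v² = 1.
t = (11.35 − 2.8)/1 = 8.55 days (vs. the pure-advection estimate x/v = 11.0 d).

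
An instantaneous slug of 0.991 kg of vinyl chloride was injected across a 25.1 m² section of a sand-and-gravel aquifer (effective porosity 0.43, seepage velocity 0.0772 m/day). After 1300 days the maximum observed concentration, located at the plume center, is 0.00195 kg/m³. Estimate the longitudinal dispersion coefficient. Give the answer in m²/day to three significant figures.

0.136 m²/day

At the plume center C_max = M/(n_e·A·√(4πDt)), so D = M²/(4πt·(n_e·A·C_max)²).
n_e·A·C_max = 0.43 × 25.1 × 0.00195 = 0.02105 kg/m.
D = 0.991²/(4π × 1300 × 0.02105²) = 0.136 m²/day.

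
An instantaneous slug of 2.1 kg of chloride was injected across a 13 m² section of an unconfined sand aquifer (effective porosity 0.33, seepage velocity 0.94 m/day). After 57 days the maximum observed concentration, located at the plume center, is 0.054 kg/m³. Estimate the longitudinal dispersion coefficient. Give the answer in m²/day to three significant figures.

0.115 m²/day

At the plume center C_max = M/(n_e·A·√(4πDt)), so D = M²/(4πt·(n_e·A·C_max)²).
n_e·A·C_max = 0.33 × 13 × 0.054 = 0.2317 kg/m.
D = 2.1²/(4π × 57 × 0.2317²) = 0.115 m²/day.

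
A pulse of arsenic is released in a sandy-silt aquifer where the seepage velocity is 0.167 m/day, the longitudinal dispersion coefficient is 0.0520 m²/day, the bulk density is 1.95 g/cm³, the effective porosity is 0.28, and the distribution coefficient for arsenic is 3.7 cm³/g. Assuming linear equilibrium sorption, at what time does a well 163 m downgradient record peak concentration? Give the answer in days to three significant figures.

26100 days

Retardation factor R = 1 + ρ_b·K_d/n = 1 + 1.95 × 3.7/0.28 = 26.77.
Sorption retards both mechanisms: v_R = v/R = 0.006238 m/day, D_R = D/R = 0.001942 m²/day.
Peak time from v_R²t² + 2D_R t − x² = 0: t = (√(D_R² + v_R²x²) − D_R)/v_R².
√(D_R² + v_R²x²) = √(0.001942² + 0.006238² × 163²) = 1.017; v_R² = 3.891e-05.
t = (1.017 − 0.001942)/3.891e-05 = 26100 days.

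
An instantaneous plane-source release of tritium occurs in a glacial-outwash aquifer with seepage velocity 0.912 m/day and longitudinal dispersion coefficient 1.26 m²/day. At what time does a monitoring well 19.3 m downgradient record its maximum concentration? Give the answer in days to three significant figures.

For the 1D instantaneous-source solution, setting ∂C/∂t = 0 at fixed x gives v²t² + 2Dt − x² = 0, so t = (√(D² + v²x²) − D)/v².
√(D² + v²x²) = √(1.26² + 0.912² × 19.3²) = 17.65; v² = 0.831744.
t = (17.65 − 1.26)/0.831744 = 19.7 days (vs. the pure-advection estimate x/v = 21.2 d).

19.7 days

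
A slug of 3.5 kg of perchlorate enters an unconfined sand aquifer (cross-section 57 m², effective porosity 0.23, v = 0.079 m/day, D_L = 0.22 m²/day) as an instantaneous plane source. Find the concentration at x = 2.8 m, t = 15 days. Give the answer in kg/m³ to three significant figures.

0.0340 kg/m³

For an instantaneous plane source, C(x,t) = M/(n_e·A·√(4πDt)) · exp(−(x−vt)²/(4Dt)), with n_e·A the pore (flow) area.
Plume center vt = 0.079 × 15 = 1.185 m, so the well at 2.8 m is 1.615 m downgradient of the peak.
√(4πDt) = 6.440 m, giving peak height M/(n_e·A·√(4πDt)) = 3.5/(0.23 × 57 × 6.440) = 0.04146 kg/m³.
(x−vt)²/(4Dt) = (1.615)²/(4 × 0.22 × 15) = 0.1976; exp(−0.1976) = 0.8207.
C = 0.04146 × 0.8207 = 0.0340 kg/m³.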